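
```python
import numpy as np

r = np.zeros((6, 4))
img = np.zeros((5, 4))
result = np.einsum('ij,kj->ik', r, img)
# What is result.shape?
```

(6, 5)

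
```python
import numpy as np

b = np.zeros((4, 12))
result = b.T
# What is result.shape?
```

(12, 4)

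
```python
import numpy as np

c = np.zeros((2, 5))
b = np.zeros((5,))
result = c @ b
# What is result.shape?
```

(2,)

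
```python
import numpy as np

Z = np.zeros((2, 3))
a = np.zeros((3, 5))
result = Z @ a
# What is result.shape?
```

(2, 5)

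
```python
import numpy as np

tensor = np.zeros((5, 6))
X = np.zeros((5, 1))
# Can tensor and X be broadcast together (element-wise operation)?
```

Yes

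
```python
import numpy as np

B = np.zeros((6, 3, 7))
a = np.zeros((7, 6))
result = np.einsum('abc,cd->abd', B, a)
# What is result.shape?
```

(6, 3, 6)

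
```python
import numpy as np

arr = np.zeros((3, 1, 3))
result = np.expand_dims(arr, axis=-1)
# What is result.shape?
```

(3, 1, 3, 1)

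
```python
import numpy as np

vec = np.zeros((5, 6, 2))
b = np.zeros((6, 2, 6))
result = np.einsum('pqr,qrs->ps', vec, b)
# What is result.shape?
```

(5, 6)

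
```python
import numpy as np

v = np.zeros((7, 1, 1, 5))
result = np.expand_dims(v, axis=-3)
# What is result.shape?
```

(7, 1, 1, 1, 5)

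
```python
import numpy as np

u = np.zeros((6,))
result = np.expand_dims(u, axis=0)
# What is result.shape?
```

(1, 6)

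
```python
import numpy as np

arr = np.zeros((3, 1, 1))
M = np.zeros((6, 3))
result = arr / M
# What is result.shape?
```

(3, 6, 3)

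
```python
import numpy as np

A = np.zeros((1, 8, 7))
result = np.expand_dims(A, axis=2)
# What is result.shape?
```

(1, 8, 1, 7)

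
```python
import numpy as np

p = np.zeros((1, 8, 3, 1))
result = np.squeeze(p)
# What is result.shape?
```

(8, 3)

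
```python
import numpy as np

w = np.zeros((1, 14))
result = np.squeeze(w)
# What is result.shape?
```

(14,)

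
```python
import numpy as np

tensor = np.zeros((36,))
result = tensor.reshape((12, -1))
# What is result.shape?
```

(12, 3)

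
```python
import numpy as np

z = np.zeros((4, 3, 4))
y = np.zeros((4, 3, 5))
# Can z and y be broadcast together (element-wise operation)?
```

No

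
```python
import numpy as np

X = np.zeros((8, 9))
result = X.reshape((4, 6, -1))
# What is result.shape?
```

(4, 6, 3)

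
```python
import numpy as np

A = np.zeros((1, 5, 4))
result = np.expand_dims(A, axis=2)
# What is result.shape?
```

(1, 5, 1, 4)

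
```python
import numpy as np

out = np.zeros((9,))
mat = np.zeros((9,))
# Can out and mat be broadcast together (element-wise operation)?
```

Yes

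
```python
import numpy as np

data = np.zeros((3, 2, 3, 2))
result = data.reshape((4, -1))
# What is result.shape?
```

(4, 9)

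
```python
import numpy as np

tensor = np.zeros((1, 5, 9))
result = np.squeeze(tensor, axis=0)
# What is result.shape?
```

(5, 9)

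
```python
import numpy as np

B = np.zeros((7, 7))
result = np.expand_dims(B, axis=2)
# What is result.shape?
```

(7, 7, 1)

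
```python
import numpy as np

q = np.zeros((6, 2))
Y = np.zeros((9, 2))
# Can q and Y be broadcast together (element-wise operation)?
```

No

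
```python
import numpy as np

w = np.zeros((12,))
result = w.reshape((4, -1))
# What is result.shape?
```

(4, 3)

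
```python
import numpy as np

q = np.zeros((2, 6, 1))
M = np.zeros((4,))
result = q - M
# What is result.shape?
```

(2, 6, 4)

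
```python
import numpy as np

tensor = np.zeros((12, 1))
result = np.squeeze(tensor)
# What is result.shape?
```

(12,)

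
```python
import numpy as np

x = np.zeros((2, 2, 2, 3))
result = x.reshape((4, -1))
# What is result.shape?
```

(4, 6)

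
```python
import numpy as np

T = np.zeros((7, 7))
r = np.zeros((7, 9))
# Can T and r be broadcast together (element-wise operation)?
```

No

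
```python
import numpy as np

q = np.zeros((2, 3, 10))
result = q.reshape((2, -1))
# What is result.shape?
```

(2, 30)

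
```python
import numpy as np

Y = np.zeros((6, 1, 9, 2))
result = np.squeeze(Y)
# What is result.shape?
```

(6, 9, 2)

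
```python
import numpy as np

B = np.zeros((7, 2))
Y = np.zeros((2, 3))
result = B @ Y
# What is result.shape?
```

(7, 3)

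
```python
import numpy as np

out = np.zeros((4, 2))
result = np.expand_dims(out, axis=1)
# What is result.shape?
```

(4, 1, 2)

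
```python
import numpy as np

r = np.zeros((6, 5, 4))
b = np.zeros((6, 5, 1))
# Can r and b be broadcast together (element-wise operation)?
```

Yes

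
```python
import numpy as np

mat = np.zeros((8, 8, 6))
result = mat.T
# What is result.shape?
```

(6, 8, 8)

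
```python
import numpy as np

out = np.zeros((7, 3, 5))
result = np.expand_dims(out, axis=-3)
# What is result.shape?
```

(7, 1, 3, 5)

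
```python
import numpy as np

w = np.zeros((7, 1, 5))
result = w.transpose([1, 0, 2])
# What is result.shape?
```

(1, 7, 5)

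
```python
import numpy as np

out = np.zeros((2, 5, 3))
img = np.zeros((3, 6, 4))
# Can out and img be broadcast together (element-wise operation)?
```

No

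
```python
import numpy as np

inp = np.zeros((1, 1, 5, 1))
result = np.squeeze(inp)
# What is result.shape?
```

(5,)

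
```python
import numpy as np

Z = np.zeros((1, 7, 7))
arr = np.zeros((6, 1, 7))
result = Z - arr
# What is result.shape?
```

(6, 7, 7)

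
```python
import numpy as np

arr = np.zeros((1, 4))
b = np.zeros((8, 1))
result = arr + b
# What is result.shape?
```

(8, 4)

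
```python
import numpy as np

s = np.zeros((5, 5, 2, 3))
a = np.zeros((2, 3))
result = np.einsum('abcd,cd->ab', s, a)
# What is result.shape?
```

(5, 5)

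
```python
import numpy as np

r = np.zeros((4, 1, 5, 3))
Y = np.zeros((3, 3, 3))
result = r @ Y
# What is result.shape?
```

(4, 3, 5, 3)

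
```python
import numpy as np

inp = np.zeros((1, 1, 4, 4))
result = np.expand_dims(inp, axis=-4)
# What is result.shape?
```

(1, 1, 1, 4, 4)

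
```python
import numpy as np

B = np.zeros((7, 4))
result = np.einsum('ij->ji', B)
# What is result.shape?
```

(4, 7)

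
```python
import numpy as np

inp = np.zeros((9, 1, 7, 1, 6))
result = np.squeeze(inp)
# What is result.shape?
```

(9, 7, 6)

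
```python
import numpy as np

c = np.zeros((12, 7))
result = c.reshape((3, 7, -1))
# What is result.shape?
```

(3, 7, 4)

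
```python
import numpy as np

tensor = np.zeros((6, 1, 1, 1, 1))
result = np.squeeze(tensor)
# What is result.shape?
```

(6,)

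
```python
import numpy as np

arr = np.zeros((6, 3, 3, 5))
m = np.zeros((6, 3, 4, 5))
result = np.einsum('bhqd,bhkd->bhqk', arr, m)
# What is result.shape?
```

(6, 3, 3, 4)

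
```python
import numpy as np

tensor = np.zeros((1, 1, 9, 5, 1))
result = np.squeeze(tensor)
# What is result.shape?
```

(9, 5)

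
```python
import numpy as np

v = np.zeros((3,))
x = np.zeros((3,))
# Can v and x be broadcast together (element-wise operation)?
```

Yes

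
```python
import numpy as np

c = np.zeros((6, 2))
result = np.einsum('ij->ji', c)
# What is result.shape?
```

(2, 6)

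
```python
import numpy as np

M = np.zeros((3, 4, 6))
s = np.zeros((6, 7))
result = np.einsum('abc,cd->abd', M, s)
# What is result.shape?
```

(3, 4, 7)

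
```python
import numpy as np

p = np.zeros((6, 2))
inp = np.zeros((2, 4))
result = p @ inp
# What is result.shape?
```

(6, 4)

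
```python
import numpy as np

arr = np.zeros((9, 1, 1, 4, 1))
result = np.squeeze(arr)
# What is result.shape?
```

(9, 4)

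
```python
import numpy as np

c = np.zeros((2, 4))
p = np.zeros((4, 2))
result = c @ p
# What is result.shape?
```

(2, 2)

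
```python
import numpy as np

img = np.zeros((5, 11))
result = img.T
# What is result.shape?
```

(11, 5)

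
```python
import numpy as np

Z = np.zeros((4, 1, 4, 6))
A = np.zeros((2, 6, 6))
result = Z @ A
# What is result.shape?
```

(4, 2, 4, 6)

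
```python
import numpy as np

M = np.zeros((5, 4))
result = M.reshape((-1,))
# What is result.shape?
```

(20,)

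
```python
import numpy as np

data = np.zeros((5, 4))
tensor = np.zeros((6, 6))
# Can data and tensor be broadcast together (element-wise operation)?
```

No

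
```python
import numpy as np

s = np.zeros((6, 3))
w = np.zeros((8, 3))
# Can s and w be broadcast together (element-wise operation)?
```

No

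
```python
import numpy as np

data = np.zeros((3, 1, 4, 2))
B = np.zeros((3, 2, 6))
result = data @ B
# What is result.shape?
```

(3, 3, 4, 6)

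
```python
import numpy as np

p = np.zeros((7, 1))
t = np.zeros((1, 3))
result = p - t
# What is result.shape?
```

(7, 3)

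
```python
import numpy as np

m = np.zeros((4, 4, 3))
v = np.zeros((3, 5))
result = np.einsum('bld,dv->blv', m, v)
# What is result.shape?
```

(4, 4, 5)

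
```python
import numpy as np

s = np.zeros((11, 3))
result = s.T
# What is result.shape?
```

(3, 11)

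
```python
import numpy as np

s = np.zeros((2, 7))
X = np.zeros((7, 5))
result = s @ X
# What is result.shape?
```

(2, 5)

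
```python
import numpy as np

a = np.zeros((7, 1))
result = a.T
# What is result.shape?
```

(1, 7)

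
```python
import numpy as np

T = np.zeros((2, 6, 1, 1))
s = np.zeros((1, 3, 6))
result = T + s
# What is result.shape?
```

(2, 6, 3, 6)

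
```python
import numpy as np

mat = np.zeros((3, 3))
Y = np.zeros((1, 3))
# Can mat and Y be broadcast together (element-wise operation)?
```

Yes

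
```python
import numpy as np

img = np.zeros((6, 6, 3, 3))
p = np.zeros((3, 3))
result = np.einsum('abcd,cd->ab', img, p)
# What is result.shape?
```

(6, 6)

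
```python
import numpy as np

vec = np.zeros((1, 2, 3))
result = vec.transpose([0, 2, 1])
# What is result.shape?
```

(1, 3, 2)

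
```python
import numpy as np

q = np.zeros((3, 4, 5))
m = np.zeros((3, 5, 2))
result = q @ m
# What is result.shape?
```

(3, 4, 2)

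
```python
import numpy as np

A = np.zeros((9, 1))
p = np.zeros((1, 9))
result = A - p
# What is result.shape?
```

(9, 9)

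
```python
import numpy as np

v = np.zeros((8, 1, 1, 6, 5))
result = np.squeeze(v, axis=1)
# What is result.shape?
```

(8, 1, 6, 5)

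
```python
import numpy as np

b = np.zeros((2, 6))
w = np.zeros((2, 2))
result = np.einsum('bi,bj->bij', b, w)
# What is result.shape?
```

(2, 6, 2)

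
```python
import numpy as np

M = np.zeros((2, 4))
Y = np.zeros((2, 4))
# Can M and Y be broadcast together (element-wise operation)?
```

Yes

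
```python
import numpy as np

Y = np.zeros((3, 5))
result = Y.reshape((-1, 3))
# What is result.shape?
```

(5, 3)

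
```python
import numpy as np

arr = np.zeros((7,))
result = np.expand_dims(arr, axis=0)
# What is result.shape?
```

(1, 7)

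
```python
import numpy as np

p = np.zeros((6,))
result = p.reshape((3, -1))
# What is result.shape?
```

(3, 2)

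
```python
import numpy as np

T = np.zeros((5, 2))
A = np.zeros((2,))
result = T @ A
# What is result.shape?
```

(5,)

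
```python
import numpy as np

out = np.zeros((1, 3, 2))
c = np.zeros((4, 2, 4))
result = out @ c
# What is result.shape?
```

(4, 3, 4)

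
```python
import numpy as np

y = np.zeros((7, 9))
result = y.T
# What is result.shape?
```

(9, 7)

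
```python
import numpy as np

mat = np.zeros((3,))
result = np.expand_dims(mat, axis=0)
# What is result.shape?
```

(1, 3)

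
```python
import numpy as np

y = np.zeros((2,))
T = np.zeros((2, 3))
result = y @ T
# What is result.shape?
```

(3,)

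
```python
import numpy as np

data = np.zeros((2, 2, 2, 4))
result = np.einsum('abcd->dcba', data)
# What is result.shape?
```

(4, 2, 2, 2)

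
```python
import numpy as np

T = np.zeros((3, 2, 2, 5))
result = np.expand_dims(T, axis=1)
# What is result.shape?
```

(3, 1, 2, 2, 5)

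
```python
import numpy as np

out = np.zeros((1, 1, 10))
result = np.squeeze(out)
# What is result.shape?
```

(10,)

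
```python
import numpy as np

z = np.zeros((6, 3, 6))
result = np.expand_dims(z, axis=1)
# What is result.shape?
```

(6, 1, 3, 6)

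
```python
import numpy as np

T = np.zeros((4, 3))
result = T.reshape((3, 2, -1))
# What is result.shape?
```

(3, 2, 2)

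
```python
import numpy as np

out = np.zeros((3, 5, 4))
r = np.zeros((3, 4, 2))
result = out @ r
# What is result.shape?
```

(3, 5, 2)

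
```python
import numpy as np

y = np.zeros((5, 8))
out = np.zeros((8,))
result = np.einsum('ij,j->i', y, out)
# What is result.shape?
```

(5,)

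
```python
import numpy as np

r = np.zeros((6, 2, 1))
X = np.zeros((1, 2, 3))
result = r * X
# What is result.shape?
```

(6, 2, 3)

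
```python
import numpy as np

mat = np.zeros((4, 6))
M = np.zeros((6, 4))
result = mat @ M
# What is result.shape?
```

(4, 4)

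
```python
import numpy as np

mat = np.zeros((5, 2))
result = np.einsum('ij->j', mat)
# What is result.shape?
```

(2,)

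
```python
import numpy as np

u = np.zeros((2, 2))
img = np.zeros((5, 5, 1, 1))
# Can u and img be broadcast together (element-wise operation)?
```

Yes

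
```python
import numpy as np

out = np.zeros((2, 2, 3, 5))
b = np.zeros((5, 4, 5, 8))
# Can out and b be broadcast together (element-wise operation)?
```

No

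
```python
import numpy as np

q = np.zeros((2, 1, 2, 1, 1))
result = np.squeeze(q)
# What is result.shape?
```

(2, 2)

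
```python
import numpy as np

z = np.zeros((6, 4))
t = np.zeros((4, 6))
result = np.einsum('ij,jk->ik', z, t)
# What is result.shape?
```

(6, 6)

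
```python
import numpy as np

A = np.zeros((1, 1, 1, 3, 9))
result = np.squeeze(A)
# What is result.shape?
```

(3, 9)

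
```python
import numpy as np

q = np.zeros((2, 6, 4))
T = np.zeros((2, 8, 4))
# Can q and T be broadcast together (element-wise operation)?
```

No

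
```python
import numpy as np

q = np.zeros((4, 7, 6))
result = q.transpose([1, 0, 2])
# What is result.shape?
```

(7, 4, 6)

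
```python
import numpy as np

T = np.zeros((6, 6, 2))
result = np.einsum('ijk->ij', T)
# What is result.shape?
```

(6, 6)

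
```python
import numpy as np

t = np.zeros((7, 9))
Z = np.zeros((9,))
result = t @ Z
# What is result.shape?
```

(7,)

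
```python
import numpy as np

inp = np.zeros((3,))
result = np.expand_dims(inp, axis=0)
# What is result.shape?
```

(1, 3)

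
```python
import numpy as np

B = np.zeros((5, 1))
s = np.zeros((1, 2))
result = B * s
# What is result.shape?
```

(5, 2)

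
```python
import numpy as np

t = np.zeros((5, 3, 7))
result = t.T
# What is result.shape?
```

(7, 3, 5)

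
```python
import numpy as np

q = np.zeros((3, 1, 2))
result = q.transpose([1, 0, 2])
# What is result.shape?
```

(1, 3, 2)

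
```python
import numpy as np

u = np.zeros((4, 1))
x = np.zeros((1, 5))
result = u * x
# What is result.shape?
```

(4, 5)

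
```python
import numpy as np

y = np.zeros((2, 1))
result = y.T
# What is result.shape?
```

(1, 2)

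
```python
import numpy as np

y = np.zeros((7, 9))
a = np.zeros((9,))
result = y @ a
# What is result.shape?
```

(7,)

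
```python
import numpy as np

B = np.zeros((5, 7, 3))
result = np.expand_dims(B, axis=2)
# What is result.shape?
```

(5, 7, 1, 3)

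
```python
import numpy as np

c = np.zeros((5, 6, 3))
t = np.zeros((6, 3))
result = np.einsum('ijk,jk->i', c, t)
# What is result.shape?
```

(5,)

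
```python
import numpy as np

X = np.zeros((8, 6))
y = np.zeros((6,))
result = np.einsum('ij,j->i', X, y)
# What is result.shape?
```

(8,)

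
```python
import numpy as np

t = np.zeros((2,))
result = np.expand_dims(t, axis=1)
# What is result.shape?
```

(2, 1)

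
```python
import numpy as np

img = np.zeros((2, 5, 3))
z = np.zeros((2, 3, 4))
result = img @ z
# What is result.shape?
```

(2, 5, 4)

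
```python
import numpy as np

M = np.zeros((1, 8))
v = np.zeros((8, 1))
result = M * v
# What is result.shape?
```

(8, 8)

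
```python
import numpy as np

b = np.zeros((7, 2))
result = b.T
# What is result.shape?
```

(2, 7)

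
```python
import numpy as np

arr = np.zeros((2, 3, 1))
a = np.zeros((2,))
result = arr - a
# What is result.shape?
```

(2, 3, 2)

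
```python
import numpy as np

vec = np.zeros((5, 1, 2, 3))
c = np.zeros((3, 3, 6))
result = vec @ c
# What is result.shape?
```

(5, 3, 2, 6)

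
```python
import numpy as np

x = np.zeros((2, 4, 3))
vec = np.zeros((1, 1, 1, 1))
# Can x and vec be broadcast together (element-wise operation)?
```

Yes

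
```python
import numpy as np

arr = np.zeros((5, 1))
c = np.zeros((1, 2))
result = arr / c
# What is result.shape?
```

(5, 2)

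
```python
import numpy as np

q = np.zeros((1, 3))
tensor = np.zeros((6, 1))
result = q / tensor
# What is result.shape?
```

(6, 3)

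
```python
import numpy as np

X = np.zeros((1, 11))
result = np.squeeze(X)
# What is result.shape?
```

(11,)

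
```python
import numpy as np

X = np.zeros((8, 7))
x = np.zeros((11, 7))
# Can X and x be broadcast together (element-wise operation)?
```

No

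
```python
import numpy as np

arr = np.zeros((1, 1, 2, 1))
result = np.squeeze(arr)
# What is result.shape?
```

(2,)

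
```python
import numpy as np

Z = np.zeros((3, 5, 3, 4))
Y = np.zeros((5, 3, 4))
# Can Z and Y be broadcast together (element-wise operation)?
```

Yes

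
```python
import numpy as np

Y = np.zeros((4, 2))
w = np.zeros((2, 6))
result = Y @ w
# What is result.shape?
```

(4, 6)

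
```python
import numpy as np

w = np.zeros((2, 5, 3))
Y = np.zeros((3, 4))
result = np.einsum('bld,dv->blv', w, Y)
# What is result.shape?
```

(2, 5, 4)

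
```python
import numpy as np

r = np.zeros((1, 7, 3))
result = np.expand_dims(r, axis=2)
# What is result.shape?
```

(1, 7, 1, 3)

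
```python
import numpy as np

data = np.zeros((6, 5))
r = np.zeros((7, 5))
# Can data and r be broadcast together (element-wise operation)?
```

No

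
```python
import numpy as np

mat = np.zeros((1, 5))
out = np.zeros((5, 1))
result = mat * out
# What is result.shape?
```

(5, 5)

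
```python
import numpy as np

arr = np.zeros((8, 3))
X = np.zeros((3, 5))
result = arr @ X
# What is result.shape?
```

(8, 5)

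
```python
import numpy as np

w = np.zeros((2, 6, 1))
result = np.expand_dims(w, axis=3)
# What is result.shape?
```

(2, 6, 1, 1)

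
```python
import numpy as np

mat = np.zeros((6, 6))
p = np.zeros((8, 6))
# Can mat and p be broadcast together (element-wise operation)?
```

No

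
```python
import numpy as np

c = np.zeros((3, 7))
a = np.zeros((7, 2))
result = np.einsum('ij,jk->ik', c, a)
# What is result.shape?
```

(3, 2)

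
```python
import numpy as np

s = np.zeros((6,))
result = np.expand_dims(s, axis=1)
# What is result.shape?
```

(6, 1)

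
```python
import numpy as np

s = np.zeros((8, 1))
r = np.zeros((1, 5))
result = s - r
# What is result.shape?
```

(8, 5)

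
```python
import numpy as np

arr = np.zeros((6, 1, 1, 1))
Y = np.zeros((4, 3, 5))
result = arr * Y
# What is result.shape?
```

(6, 4, 3, 5)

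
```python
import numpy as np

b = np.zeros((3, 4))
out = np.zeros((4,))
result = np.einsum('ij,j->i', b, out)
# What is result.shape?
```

(3,)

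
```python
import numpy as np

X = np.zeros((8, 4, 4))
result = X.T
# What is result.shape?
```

(4, 4, 8)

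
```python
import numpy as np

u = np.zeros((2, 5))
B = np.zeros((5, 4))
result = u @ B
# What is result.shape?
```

(2, 4)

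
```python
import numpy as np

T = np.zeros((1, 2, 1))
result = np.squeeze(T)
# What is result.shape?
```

(2,)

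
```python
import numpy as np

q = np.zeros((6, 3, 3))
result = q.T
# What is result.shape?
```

(3, 3, 6)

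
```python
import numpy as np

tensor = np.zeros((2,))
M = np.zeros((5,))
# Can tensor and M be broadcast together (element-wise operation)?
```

No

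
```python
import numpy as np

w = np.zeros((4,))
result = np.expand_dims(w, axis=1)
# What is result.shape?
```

(4, 1)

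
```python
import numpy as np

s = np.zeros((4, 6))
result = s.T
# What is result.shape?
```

(6, 4)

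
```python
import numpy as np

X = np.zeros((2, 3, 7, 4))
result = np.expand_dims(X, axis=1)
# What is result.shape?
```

(2, 1, 3, 7, 4)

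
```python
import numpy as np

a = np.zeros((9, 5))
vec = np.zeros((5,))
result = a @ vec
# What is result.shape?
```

(9,)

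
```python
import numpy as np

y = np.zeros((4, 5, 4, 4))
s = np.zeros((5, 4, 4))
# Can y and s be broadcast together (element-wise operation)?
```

Yes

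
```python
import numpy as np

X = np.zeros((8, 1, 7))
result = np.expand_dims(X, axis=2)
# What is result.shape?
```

(8, 1, 1, 7)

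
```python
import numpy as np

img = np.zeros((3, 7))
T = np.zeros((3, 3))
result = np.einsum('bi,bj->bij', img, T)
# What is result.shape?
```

(3, 7, 3)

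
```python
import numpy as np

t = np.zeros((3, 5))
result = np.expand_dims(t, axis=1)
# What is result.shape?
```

(3, 1, 5)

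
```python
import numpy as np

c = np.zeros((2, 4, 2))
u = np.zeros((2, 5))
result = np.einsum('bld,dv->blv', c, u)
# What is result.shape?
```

(2, 4, 5)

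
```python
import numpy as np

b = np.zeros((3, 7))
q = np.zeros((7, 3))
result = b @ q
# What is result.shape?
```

(3, 3)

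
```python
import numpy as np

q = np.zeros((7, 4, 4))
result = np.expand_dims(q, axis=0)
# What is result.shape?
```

(1, 7, 4, 4)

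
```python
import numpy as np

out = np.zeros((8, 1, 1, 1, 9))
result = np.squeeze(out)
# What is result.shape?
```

(8, 9)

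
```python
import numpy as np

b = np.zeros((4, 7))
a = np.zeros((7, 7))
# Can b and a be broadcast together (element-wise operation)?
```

No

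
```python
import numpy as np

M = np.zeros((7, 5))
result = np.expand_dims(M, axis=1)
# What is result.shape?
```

(7, 1, 5)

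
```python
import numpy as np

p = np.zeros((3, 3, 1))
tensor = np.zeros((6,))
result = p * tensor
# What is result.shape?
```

(3, 3, 6)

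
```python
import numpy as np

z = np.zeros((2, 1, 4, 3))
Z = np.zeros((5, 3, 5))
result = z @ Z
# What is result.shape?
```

(2, 5, 4, 5)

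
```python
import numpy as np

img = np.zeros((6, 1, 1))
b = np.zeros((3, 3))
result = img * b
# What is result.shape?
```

(6, 3, 3)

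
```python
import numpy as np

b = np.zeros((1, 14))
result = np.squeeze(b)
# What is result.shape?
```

(14,)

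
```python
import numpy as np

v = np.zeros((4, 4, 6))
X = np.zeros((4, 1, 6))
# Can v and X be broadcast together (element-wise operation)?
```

Yes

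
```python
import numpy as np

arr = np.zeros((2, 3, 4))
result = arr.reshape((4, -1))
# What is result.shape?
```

(4, 6)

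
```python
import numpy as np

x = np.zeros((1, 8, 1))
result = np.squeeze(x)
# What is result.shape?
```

(8,)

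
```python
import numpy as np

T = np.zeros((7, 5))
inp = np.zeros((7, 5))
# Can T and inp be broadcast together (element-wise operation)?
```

Yes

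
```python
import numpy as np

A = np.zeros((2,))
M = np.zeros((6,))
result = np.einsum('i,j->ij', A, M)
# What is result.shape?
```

(2, 6)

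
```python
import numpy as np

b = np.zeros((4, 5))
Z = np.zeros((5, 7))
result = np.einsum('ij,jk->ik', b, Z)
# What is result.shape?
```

(4, 7)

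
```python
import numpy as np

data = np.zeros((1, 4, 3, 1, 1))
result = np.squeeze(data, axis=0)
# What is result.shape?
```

(4, 3, 1, 1)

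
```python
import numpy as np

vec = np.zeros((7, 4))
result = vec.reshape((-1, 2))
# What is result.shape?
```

(14, 2)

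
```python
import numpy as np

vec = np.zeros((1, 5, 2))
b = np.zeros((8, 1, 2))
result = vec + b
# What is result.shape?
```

(8, 5, 2)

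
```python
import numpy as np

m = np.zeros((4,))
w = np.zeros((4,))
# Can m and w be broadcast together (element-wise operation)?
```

Yes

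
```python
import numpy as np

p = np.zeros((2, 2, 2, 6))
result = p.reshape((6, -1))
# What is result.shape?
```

(6, 8)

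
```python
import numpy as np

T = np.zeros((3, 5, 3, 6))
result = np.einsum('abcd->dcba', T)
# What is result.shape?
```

(6, 3, 5, 3)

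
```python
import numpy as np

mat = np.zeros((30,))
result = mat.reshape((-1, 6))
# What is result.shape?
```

(5, 6)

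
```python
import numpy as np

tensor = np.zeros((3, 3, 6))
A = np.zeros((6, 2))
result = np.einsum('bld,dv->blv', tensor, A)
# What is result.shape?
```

(3, 3, 2)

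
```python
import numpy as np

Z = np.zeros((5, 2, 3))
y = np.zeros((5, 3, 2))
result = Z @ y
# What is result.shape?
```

(5, 2, 2)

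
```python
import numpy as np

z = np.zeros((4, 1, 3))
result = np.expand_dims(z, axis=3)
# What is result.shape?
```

(4, 1, 3, 1)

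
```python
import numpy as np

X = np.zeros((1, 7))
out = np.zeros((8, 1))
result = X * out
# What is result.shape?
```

(8, 7)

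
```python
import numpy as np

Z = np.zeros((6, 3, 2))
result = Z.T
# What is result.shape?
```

(2, 3, 6)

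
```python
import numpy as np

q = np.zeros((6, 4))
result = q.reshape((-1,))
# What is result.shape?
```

(24,)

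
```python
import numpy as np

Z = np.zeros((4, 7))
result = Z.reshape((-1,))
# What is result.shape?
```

(28,)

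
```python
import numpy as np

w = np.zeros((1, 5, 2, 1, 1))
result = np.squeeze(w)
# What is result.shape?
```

(5, 2)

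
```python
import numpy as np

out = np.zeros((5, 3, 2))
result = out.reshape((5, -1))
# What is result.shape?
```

(5, 6)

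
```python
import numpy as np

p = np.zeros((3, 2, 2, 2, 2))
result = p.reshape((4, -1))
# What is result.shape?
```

(4, 12)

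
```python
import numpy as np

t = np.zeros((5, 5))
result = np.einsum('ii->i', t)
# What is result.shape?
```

(5,)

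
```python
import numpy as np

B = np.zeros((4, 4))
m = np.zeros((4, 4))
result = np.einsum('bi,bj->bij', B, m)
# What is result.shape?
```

(4, 4, 4)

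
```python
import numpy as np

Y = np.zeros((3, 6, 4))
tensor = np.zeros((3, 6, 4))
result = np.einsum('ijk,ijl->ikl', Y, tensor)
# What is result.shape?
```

(3, 4, 4)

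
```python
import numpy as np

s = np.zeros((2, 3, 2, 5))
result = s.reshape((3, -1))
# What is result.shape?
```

(3, 20)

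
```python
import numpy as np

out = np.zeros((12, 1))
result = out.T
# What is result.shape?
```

(1, 12)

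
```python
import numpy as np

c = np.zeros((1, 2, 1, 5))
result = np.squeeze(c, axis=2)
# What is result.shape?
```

(1, 2, 5)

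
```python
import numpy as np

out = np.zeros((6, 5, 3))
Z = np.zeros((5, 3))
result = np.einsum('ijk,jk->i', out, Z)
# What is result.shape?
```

(6,)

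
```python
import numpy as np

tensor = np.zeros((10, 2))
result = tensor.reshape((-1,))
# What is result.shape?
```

(20,)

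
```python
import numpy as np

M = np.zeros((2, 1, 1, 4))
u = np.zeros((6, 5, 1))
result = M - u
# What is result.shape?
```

(2, 6, 5, 4)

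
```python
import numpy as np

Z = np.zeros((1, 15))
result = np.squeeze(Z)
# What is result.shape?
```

(15,)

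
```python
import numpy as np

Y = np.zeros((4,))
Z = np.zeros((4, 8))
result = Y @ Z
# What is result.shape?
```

(8,)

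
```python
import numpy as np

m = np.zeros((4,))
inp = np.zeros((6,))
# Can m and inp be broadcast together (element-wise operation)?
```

No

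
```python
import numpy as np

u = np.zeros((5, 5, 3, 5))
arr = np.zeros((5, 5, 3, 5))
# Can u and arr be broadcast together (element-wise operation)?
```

Yes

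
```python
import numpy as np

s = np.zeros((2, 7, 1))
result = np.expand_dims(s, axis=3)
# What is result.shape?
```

(2, 7, 1, 1)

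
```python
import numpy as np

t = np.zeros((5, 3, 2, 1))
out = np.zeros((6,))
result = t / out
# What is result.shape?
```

(5, 3, 2, 6)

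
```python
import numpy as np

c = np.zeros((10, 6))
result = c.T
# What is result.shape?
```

(6, 10)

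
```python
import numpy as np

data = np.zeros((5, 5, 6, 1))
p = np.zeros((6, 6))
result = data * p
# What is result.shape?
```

(5, 5, 6, 6)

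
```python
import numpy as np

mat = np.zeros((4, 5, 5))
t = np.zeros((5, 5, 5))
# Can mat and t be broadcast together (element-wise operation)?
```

No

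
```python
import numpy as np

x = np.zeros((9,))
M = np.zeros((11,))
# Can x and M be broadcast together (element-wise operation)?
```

No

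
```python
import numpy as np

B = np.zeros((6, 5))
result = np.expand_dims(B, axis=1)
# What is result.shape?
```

(6, 1, 5)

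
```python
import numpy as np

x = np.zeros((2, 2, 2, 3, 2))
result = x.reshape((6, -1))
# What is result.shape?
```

(6, 8)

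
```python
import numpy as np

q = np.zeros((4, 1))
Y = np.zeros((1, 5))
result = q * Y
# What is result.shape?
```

(4, 5)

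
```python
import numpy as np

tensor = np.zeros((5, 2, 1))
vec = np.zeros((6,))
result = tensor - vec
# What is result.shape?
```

(5, 2, 6)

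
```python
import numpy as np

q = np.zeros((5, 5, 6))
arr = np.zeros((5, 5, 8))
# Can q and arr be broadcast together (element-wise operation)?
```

No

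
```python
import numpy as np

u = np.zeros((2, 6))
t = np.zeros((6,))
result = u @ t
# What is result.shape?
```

(2,)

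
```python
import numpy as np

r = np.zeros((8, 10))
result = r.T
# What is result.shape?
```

(10, 8)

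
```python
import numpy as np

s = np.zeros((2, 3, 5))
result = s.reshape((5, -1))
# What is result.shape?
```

(5, 6)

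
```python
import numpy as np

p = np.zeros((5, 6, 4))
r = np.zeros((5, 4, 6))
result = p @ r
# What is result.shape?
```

(5, 6, 6)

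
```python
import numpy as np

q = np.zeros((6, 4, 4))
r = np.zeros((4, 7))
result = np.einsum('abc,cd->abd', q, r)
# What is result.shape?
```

(6, 4, 7)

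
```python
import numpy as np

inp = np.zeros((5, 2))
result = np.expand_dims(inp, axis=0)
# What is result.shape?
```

(1, 5, 2)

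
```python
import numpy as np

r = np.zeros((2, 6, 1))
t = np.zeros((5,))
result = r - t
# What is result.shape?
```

(2, 6, 5)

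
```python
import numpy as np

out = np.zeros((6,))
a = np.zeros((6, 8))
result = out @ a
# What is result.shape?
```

(8,)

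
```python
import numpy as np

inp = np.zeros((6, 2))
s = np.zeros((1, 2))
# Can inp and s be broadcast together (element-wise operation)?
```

Yes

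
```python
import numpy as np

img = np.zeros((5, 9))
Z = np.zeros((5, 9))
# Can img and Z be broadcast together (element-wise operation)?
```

Yes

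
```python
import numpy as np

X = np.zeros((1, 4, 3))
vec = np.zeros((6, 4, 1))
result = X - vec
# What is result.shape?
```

(6, 4, 3)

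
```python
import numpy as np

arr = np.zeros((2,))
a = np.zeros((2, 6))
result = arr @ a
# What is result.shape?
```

(6,)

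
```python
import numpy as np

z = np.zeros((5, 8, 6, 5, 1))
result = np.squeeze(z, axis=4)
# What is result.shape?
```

(5, 8, 6, 5)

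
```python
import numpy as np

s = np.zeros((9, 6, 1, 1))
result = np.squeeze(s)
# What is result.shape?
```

(9, 6)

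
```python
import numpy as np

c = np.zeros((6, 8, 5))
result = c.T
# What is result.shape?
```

(5, 8, 6)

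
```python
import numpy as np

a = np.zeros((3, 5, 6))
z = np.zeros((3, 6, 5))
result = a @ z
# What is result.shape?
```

(3, 5, 5)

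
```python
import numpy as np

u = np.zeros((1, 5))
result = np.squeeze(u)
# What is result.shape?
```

(5,)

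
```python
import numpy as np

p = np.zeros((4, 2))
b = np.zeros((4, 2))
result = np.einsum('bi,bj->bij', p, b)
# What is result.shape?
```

(4, 2, 2)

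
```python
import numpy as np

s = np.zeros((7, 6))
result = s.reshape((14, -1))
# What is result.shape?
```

(14, 3)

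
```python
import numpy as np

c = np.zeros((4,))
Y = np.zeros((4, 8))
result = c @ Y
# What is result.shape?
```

(8,)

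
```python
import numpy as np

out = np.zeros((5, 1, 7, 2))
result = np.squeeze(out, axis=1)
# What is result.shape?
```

(5, 7, 2)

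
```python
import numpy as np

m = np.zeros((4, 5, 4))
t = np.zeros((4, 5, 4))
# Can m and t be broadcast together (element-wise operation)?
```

Yes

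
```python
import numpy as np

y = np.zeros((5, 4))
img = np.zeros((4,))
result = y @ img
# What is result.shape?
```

(5,)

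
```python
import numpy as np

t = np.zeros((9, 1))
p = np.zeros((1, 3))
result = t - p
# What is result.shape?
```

(9, 3)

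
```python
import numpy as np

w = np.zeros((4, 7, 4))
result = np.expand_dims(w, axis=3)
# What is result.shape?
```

(4, 7, 4, 1)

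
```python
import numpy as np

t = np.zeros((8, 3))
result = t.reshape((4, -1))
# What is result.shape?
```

(4, 6)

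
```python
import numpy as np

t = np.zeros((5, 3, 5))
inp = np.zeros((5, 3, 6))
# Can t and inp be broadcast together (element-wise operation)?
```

No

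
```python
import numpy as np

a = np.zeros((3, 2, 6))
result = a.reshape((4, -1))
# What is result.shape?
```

(4, 9)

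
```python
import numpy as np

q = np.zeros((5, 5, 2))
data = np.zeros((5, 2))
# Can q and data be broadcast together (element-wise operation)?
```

Yes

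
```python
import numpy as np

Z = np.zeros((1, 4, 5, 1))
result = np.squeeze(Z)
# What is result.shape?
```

(4, 5)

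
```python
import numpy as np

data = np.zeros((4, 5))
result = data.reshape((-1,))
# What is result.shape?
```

(20,)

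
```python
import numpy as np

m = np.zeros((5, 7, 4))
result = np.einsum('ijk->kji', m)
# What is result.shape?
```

(4, 7, 5)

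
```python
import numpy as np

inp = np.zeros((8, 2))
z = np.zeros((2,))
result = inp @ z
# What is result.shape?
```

(8,)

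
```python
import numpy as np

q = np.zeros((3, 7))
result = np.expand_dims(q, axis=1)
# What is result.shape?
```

(3, 1, 7)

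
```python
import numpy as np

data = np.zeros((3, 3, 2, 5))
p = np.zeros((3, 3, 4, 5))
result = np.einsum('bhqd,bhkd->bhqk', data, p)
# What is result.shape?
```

(3, 3, 2, 4)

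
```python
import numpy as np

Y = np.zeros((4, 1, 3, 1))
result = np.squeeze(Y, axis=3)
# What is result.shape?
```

(4, 1, 3)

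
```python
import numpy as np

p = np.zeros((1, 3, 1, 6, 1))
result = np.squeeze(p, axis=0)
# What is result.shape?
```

(3, 1, 6, 1)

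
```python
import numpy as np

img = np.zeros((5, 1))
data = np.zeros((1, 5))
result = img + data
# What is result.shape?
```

(5, 5)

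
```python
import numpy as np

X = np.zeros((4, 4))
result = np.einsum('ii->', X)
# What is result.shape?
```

()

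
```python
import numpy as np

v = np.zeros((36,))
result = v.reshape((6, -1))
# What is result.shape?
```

(6, 6)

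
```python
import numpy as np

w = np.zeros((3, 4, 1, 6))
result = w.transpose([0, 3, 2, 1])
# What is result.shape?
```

(3, 6, 1, 4)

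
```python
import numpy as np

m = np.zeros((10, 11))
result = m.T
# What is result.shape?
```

(11, 10)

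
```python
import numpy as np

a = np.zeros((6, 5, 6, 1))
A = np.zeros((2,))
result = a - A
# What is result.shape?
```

(6, 5, 6, 2)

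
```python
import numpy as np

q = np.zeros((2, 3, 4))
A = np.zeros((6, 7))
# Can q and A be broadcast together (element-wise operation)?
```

No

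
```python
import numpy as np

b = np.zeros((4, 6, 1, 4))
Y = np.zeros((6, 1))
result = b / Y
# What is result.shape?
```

(4, 6, 6, 4)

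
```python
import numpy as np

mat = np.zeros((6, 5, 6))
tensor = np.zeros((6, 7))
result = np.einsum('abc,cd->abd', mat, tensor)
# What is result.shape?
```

(6, 5, 7)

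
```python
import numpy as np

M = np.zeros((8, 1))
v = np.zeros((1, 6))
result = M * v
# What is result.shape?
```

(8, 6)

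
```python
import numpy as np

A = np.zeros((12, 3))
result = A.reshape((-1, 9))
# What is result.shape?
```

(4, 9)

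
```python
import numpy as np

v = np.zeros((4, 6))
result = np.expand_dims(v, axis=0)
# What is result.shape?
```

(1, 4, 6)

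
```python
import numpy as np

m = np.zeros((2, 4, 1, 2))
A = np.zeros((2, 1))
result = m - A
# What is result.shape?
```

(2, 4, 2, 2)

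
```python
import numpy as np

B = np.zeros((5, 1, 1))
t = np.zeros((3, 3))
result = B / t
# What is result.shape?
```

(5, 3, 3)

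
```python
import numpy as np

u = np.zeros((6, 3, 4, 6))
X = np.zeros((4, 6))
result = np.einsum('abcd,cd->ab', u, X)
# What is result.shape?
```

(6, 3)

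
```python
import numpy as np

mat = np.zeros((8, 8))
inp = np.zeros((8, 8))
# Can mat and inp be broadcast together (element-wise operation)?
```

Yes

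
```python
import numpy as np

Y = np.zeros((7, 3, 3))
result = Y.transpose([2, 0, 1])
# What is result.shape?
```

(3, 7, 3)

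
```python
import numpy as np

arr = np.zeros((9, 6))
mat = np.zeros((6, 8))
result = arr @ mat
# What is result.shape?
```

(9, 8)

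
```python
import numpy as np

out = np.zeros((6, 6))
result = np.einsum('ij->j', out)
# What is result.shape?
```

(6,)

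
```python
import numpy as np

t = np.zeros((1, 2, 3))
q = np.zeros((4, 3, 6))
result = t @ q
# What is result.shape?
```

(4, 2, 6)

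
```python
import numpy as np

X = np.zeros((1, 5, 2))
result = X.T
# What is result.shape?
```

(2, 5, 1)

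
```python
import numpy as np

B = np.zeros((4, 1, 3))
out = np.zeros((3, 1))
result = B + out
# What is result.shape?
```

(4, 3, 3)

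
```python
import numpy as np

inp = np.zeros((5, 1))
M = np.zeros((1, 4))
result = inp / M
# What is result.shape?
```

(5, 4)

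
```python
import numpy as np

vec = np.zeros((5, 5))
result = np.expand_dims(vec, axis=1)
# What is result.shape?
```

(5, 1, 5)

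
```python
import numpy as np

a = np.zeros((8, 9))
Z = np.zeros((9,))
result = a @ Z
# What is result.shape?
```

(8,)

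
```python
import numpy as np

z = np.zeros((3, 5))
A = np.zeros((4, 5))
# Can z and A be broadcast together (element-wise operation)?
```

No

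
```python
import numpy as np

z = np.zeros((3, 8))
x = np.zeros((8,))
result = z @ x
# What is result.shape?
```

(3,)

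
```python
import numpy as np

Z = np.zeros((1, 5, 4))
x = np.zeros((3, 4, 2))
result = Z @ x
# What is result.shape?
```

(3, 5, 2)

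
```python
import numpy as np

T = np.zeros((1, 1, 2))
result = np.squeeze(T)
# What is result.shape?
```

(2,)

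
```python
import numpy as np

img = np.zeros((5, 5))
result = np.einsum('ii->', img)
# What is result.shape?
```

()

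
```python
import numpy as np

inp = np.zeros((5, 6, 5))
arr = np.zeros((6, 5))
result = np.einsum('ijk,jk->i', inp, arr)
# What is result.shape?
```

(5,)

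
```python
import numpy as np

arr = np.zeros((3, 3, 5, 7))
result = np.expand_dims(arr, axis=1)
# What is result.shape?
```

(3, 1, 3, 5, 7)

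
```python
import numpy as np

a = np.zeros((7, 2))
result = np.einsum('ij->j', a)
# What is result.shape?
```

(2,)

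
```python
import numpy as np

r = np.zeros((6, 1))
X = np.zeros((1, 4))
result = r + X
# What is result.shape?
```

(6, 4)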